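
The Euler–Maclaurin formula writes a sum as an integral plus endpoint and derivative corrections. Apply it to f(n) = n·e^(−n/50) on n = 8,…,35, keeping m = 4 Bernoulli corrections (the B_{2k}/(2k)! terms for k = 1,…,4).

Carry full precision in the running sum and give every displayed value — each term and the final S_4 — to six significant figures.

S_4 ≈ 372.781

Integral: ∫_8^35 x·e^(−x/50) dx = 360.729.
Boundary: ½(f(8) + f(35)) = ½(6.81715 + 17.3805) = 12.0988.
So far: 372.828.
Correction k=1: B_{2}/2! · (f^{(1)}(35) − f^{(1)}(8)) = 1/12 · (0.148976 − 0.715801) = -0.0472354.
Running total after k=1: 372.781.
Correction k=2: B_{4}/4! · (f^{(3)}(35) − f^{(3)}(8)) = −1/720 · (0.000456858 − 0.000968035) = 7.09968e-07.
Running total after k=2: 372.781.
Correction k=3: B_{6}/6! · (f^{(5)}(35) − f^{(5)}(8)) = 1/30240 · (3.41651e-07 − 6.59900e-07) = -1.05241e-11.
Running total after k=3: 372.781.
Correction k=4: B_{8}/8! · (f^{(7)}(35) − f^{(7)}(8)) = −1/1209600 · (2.00223e-10 − 3.73034e-10) = 1.42866e-16.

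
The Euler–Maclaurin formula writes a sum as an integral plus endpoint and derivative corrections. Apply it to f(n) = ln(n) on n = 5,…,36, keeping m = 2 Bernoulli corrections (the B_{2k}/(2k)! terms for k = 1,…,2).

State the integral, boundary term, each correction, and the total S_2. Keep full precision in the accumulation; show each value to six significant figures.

S_2 ≈ 92.5416

The integral term ∫_5^36 ln(x) dx = 89.9595.
Boundary: ½(f(5) + f(36)) = ½(1.60944 + 3.58352) = 2.59648.
Integral + boundary = 92.5560.
k=1: B_{2}/(2)! × [f^{(1)}(36) − f^{(1)}(5)] = 1/12 × (0.0277778 − 0.200000) = -0.0143519.
Running total after k=1: 92.5416.
k=2: B_{4}/(4)! × [f^{(3)}(36) − f^{(3)}(5)] = −1/720 × (4.28669e-05 − 0.0160000) = 2.21627e-05.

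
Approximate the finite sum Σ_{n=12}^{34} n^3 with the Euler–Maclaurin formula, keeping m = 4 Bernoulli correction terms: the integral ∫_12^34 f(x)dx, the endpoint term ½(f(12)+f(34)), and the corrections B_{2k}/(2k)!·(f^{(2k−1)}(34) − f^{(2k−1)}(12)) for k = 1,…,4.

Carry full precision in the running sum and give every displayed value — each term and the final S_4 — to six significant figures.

∫_12^34 x^3 dx evaluates to 328900.
Endpoint term: (f(12) + f(34))/2 = (1728.00 + 39304.0)/2 = 20516.0.
Integral + boundary = 349416.
k=1: B_{2}/(2)! × [f^{(1)}(34) − f^{(1)}(12)] = 1/12 × (3468.00 − 432.000) = 253.000.
Partial sum through k=1: 349669.
k=2: B_{4}/(4)! × [f^{(3)}(34) − f^{(3)}(12)] = −1/720 × (6.00000 − 6.00000) = 0.00000.
Partial sum through k=2: 349669.
k=3: B_{6}/(6)! × [f^{(5)}(34) − f^{(5)}(12)] = 1/30240 × (0.00000 − 0.00000) = 0.00000.
Partial sum through k=3: 349669.
k=4: B_{8}/(8)! × [f^{(7)}(34) − f^{(7)}(12)] = −1/1209600 × (0.00000 − 0.00000) = 0.00000.

S_4 ≈ 349669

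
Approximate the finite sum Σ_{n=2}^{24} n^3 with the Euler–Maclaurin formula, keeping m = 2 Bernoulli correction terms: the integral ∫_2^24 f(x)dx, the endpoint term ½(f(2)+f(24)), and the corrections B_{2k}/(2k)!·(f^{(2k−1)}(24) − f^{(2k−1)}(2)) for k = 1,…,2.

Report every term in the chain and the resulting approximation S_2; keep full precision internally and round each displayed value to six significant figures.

S_2 ≈ 89999.0

Integral: ∫_2^24 x^3 dx = 82940.0.
½[f(2) + f(24)] = ½[8.00000 + 13824.0] = 6916.00.
So far: 89856.0.
k=1: B_{2}/(2)! × [f^{(1)}(24) − f^{(1)}(2)] = 1/12 × (1728.00 − 12.0000) = 143.000.
After k=1: 89999.0.
k=2: B_{4}/(4)! × [f^{(3)}(24) − f^{(3)}(2)] = −1/720 × (6.00000 − 6.00000) = 0.00000.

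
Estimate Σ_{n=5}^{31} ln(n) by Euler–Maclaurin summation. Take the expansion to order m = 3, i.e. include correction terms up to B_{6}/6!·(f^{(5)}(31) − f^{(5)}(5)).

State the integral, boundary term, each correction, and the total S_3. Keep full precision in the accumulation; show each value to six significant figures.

S_3 ≈ 74.9142

∫_5^31 ln(x) dx evaluates to 72.4064.
Boundary: ½(f(5) + f(31)) = ½(1.60944 + 3.43399) = 2.52171.
Running total after boundary: 74.9281.
Correction k=1: B_{2}/2! · (f^{(1)}(31) − f^{(1)}(5)) = 1/12 · (0.0322581 − 0.200000) = -0.0139785.
Running total after k=1: 74.9141.
Correction k=2: B_{4}/4! · (f^{(3)}(31) − f^{(3)}(5)) = −1/720 · (6.71344e-05 − 0.0160000) = 2.21290e-05.
Running total after k=2: 74.9142.
Correction k=3: B_{6}/6! · (f^{(5)}(31) − f^{(5)}(5)) = 1/30240 · (8.38306e-07 − 0.00768000) = -2.53941e-07.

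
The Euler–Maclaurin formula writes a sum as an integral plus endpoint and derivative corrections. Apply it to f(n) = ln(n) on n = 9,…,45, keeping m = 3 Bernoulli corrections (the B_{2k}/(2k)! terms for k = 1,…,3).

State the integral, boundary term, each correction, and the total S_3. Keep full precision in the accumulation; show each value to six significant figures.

S_3 ≈ 118.519

Integral: ∫_9^45 ln(x) dx = 115.525.
Endpoint term: (f(9) + f(45))/2 = (2.19722 + 3.80666)/2 = 3.00194.
So far: 118.527.
Correction k=1: B_{2}/2! · (f^{(1)}(45) − f^{(1)}(9)) = 1/12 · (0.0222222 − 0.111111) = -0.00740741.
After k=1: 118.519.
Correction k=2: B_{4}/4! · (f^{(3)}(45) − f^{(3)}(9)) = −1/720 · (2.19479e-05 − 0.00274348) = 3.77991e-06.
After k=2: 118.519.
Correction k=3: B_{6}/6! · (f^{(5)}(45) − f^{(5)}(9)) = 1/30240 · (1.30061e-07 − 0.000406442) = -1.34362e-08.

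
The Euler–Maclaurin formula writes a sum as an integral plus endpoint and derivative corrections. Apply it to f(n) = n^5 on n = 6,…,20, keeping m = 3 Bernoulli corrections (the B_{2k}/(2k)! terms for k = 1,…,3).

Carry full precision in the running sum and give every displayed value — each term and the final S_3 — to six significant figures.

The integral term ∫_6^20 x^5 dx = 1.06589e+07.
Boundary: ½(f(6) + f(20)) = ½(7776.00 + 3.20000e+06) = 1.60389e+06.
Integral + boundary = 1.22628e+07.
k=1: B_{2}/(2)! × [f^{(1)}(20) − f^{(1)}(6)] = 1/12 × (800000 − 6480.00) = 66126.7.
Partial sum through k=1: 1.23289e+07.
k=2: B_{4}/(4)! × [f^{(3)}(20) − f^{(3)}(6)] = −1/720 × (24000.0 − 2160.00) = -30.3333.
Partial sum through k=2: 1.23289e+07.
k=3: B_{6}/(6)! × [f^{(5)}(20) − f^{(5)}(6)] = 1/30240 × (120.000 − 120.000) = 0.00000.

S_3 ≈ 1.23289e+07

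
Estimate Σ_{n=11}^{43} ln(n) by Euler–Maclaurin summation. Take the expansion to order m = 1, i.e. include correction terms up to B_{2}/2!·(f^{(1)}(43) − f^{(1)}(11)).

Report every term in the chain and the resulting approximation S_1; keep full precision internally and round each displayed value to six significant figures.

The integral term ∫_11^43 ln(x) dx = 103.355.
Endpoint term: (f(11) + f(43))/2 = (2.39790 + 3.76120)/2 = 3.07955.
Integral + boundary = 106.434.
k=1: B_{2}/(2)! × [f^{(1)}(43) − f^{(1)}(11)] = 1/12 × (0.0232558 − 0.0909091) = -0.00563777.

S_1 ≈ 106.429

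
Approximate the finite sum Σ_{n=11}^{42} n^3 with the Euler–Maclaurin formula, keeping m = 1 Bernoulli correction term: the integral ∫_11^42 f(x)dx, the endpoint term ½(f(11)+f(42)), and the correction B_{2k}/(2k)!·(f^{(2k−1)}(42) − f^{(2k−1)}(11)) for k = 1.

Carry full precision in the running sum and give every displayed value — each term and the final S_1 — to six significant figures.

Integral: ∫_11^42 x^3 dx = 774264.
Endpoint term: (f(11) + f(42))/2 = (1331.00 + 74088.0)/2 = 37709.5.
Integral + boundary = 811973.
Order-1 term: 1/12 · (5292.00 − 363.000) = 410.750.

S_1 ≈ 812384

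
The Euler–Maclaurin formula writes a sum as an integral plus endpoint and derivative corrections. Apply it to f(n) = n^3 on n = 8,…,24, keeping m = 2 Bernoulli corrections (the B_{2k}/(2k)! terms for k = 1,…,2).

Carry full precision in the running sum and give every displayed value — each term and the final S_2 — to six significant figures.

The integral term ∫_8^24 x^3 dx = 81920.0.
½[f(8) + f(24)] = ½[512.000 + 13824.0] = 7168.00.
Running total after boundary: 89088.0.
Order-1 term: 1/12 · (1728.00 − 192.000) = 128.000.
Partial sum through k=1: 89216.0.
Order-2 term: −1/720 · (6.00000 − 6.00000) = 0.00000.

S_2 ≈ 89216.0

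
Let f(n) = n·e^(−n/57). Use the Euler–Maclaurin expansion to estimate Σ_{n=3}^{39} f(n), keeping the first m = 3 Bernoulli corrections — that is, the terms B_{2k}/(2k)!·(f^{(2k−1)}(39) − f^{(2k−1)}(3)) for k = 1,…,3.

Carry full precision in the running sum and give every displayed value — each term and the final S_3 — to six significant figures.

∫_3^39 x·e^(−x/57) dx evaluates to 484.095.
½[f(3) + f(39)] = ½[2.84619 + 19.6750] = 11.2606.
Integral + boundary = 495.355.
k=1: B_{2}/(2)! × [f^{(1)}(39) − f^{(1)}(3)] = 1/12 × (0.159312 − 0.898796) = -0.0616237.
Running total after k=1: 495.294.
k=2: B_{4}/(4)! × [f^{(3)}(39) − f^{(3)}(3)] = −1/720 × (0.000359584 − 0.000860651) = 6.95926e-07.
Running total after k=2: 495.294.
k=3: B_{6}/(6)! × [f^{(5)}(39) − f^{(5)}(3)] = 1/30240 × (2.06259e-07 − 4.44649e-07) = -7.88328e-12.

S_3 ≈ 495.294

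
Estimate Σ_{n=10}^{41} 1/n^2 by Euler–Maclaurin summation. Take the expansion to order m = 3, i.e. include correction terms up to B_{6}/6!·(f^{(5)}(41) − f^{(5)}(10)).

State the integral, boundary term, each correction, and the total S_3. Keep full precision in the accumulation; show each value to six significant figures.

S_3 ≈ 0.0810711

Integral: ∫_10^41 1/x^2 dx = 0.0756098.
½[f(10) + f(41)] = ½[0.0100000 + 0.000594884] = 0.00529744.
Integral + boundary = 0.0809072.
Correction k=1: B_{2}/2! · (f^{(1)}(41) − f^{(1)}(10)) = 1/12 · (-2.90187e-05 − (-0.00200000)) = 0.000164248.
After k=1: 0.0810714.
Correction k=2: B_{4}/4! · (f^{(3)}(41) − f^{(3)}(10)) = −1/720 · (-2.07153e-07 − (-0.000240000)) = -3.33046e-07.
After k=2: 0.0810711.
Correction k=3: B_{6}/6! · (f^{(5)}(41) − f^{(5)}(10)) = 1/30240 · (-3.69697e-09 − (-7.20000e-05)) = 2.38083e-09.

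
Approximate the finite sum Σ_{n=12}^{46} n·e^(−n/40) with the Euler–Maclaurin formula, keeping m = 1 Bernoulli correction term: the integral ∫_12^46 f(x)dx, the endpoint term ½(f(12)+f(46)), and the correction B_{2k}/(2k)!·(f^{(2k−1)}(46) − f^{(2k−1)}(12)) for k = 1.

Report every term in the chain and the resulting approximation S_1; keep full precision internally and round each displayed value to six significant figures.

Integral: ∫_12^46 x·e^(−x/40) dx = 451.671.
Endpoint term: (f(12) + f(46))/2 = (8.88982 + 14.5653)/2 = 11.7276.
Running total after boundary: 463.399.
Order-1 term: 1/12 · (-0.0474955 − 0.518573) = -0.0471724.

S_1 ≈ 463.352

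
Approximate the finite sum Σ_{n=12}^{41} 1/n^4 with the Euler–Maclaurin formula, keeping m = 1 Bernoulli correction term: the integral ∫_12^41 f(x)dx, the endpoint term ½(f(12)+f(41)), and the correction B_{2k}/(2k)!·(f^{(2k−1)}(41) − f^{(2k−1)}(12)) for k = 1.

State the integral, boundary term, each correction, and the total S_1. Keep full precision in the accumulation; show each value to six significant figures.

The integral term ∫_12^41 1/x^4 dx = 0.000188065.
Endpoint term: (f(12) + f(41))/2 = (4.82253e-05 + 3.53887e-07)/2 = 2.42896e-05.
Running total after boundary: 0.000212354.
Correction k=1: B_{2}/2! · (f^{(1)}(41) − f^{(1)}(12)) = 1/12 · (-3.45256e-08 − (-1.60751e-05)) = 1.33671e-06.

S_1 ≈ 0.000213691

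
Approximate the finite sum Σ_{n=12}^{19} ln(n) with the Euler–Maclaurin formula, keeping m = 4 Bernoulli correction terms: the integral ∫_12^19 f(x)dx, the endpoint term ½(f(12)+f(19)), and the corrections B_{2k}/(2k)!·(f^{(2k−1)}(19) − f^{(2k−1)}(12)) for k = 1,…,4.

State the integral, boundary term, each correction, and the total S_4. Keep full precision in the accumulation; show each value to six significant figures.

S_4 ≈ 21.8376

Integral: ∫_12^19 ln(x) dx = 19.1255.
Boundary: ½(f(12) + f(19)) = ½(2.48491 + 2.94444) = 2.71467.
Integral + boundary = 21.8401.
Correction k=1: B_{2}/2! · (f^{(1)}(19) − f^{(1)}(12)) = 1/12 · (0.0526316 − 0.0833333) = -0.00255848.
After k=1: 21.8376.
Correction k=2: B_{4}/4! · (f^{(3)}(19) − f^{(3)}(12)) = −1/720 · (0.000291588 − 0.00115741) = 1.20253e-06.
After k=2: 21.8376.
Correction k=3: B_{6}/6! · (f^{(5)}(19) − f^{(5)}(12)) = 1/30240 · (9.69267e-06 − 9.64506e-05) = -2.86898e-09.
After k=3: 21.8376.
Correction k=4: B_{8}/8! · (f^{(7)}(19) − f^{(7)}(12)) = −1/1209600 · (8.05485e-07 − 2.00939e-05) = 1.59461e-11.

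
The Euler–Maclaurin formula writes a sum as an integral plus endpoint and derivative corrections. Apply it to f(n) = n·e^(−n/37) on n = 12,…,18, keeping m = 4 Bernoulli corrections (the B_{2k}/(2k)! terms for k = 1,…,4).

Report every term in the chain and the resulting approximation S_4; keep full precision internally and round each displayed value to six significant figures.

The integral term ∫_12^18 x·e^(−x/37) dx = 59.7448.
Endpoint term: (f(12) + f(18))/2 = (8.67619 + 11.0661)/2 = 9.87114.
Integral + boundary = 69.6159.
Correction k=1: B_{2}/2! · (f^{(1)}(18) − f^{(1)}(12)) = 1/12 · (0.315699 − 0.488524) = -0.0144021.
Partial sum through k=1: 69.6015.
Correction k=2: B_{4}/4! · (f^{(3)}(18) − f^{(3)}(12)) = −1/720 · (0.00112875 − 0.00141312) = 3.94947e-07.
Partial sum through k=2: 69.6015.
Correction k=3: B_{6}/6! · (f^{(5)}(18) − f^{(5)}(12)) = 1/30240 · (1.48057e-06 − 1.80379e-06) = -1.06883e-11.
Partial sum through k=3: 69.6015.
Correction k=4: B_{8}/8! · (f^{(7)}(18) − f^{(7)}(12)) = −1/1209600 · (1.56073e-09 − 1.88119e-09) = 2.64934e-16.

S_4 ≈ 69.6015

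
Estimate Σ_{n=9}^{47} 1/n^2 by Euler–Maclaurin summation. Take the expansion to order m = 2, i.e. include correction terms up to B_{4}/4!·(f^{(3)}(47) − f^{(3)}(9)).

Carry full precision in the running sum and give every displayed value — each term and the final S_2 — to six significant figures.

S_2 ≈ 0.0964602

The integral term ∫_9^47 1/x^2 dx = 0.0898345.
Endpoint term: (f(9) + f(47))/2 = (0.0123457 + 0.000452694)/2 = 0.00639919.
Running total after boundary: 0.0962337.
Correction k=1: B_{2}/2! · (f^{(1)}(47) − f^{(1)}(9)) = 1/12 · (-1.92636e-05 − (-0.00274348)) = 0.000227018.
After k=1: 0.0964607.
Correction k=2: B_{4}/4! · (f^{(3)}(47) − f^{(3)}(9)) = −1/720 · (-1.04646e-07 − (-0.000406442)) = -5.64358e-07.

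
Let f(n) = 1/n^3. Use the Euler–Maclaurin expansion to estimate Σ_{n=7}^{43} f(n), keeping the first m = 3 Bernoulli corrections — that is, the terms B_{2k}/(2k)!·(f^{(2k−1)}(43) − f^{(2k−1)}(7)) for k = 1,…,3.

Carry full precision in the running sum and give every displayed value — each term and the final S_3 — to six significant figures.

S_3 ≈ 0.0115010

∫_7^43 1/x^3 dx evaluates to 0.00993367.
Boundary: ½(f(7) + f(43)) = ½(0.00291545 + 1.25775e-05) = 0.00146401.
So far: 0.0113977.
Correction k=1: B_{2}/2! · (f^{(1)}(43) − f^{(1)}(7)) = 1/12 · (-8.77501e-07 − (-0.00124948)) = 0.000104050.
Partial sum through k=1: 0.0115017.
Correction k=2: B_{4}/4! · (f^{(3)}(43) − f^{(3)}(7)) = −1/720 · (-9.49162e-09 − (-0.000509992)) = -7.08308e-07.
Partial sum through k=2: 0.0115010.
Correction k=3: B_{6}/6! · (f^{(5)}(43) − f^{(5)}(7)) = 1/30240 · (-2.15602e-10 − (-0.000437136)) = 1.44555e-08.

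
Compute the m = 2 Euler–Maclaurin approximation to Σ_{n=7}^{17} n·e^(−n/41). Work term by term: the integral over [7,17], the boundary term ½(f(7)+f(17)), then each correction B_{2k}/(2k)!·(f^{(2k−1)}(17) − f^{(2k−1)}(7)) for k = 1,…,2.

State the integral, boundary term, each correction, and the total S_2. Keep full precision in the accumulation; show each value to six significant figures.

Integral: ∫_7^17 x·e^(−x/41) dx = 88.2541.
Boundary: ½(f(7) + f(17)) = ½(5.90133 + 11.2299) = 8.56561.
So far: 96.8198.
Order-1 term: 1/12 · (0.386682 − 0.699113) = -0.0260359.
Running total after k=1: 96.7937.
Order-2 term: −1/720 · (0.00101597 − 0.00141892) = 5.59656e-07.

S_2 ≈ 96.7937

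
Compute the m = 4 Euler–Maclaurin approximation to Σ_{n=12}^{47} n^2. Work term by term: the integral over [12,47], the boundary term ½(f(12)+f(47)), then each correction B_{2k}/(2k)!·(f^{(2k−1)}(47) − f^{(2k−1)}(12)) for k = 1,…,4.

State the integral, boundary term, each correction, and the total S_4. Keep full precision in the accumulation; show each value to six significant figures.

Integral: ∫_12^47 x^2 dx = 34031.7.
Endpoint term: (f(12) + f(47))/2 = (144.000 + 2209.00)/2 = 1176.50.
Integral + boundary = 35208.2.
Correction k=1: B_{2}/2! · (f^{(1)}(47) − f^{(1)}(12)) = 1/12 · (94.0000 − 24.0000) = 5.83333.
After k=1: 35214.0.
Correction k=2: B_{4}/4! · (f^{(3)}(47) − f^{(3)}(12)) = −1/720 · (0.00000 − 0.00000) = 0.00000.
After k=2: 35214.0.
Correction k=3: B_{6}/6! · (f^{(5)}(47) − f^{(5)}(12)) = 1/30240 · (0.00000 − 0.00000) = 0.00000.
After k=3: 35214.0.
Correction k=4: B_{8}/8! · (f^{(7)}(47) − f^{(7)}(12)) = −1/1209600 · (0.00000 − 0.00000) = 0.00000.

S_4 ≈ 35214.0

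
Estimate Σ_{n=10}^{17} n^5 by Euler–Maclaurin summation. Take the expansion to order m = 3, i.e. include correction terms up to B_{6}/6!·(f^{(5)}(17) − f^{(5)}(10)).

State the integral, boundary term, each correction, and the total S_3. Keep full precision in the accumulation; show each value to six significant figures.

S_3 ≈ 4.64681e+06

∫_10^17 x^5 dx evaluates to 3.85626e+06.
Boundary: ½(f(10) + f(17)) = ½(100000 + 1.41986e+06) = 759928.
So far: 4.61619e+06.
k=1: B_{2}/(2)! × [f^{(1)}(17) − f^{(1)}(10)] = 1/12 × (417605 − 50000.0) = 30633.8.
Running total after k=1: 4.64682e+06.
k=2: B_{4}/(4)! × [f^{(3)}(17) − f^{(3)}(10)] = −1/720 × (17340.0 − 6000.00) = -15.7500.
Running total after k=2: 4.64681e+06.
k=3: B_{6}/(6)! × [f^{(5)}(17) − f^{(5)}(10)] = 1/30240 × (120.000 − 120.000) = 0.00000.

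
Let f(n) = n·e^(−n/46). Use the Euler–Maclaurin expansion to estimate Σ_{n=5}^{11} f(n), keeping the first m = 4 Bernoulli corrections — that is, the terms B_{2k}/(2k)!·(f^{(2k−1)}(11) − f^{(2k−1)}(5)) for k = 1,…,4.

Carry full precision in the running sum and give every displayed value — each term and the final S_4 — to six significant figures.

S_4 ≈ 46.5934

∫_5^11 x·e^(−x/46) dx evaluates to 40.0374.
Boundary: ½(f(5) + f(11)) = ½(4.48502 + 8.66043) = 6.57273.
Integral + boundary = 46.6101.
k=1: B_{2}/(2)! × [f^{(1)}(11) − f^{(1)}(5)] = 1/12 × (0.599042 − 0.799503) = -0.0167051.
Partial sum through k=1: 46.5934.
k=2: B_{4}/(4)! × [f^{(3)}(11) − f^{(3)}(5)] = −1/720 × (0.00102725 − 0.00122567) = 2.75575e-07.
Partial sum through k=2: 46.5934.
k=3: B_{6}/(6)! × [f^{(5)}(11) − f^{(5)}(5)] = 1/30240 × (8.37147e-07 − 9.79913e-07) = -4.72108e-12.
Partial sum through k=3: 46.5934.
k=4: B_{8}/(8)! × [f^{(7)}(11) − f^{(7)}(5)] = −1/1209600 × (5.61827e-10 − 6.52452e-10) = 7.49215e-17.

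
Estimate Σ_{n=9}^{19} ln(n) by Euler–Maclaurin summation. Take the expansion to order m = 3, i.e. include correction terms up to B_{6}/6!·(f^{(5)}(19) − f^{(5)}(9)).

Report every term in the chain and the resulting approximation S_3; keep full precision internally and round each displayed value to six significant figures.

Integral: ∫_9^19 ln(x) dx = 26.1693.
Endpoint term: (f(9) + f(19))/2 = (2.19722 + 2.94444)/2 = 2.57083.
Integral + boundary = 28.7402.
k=1: B_{2}/(2)! × [f^{(1)}(19) − f^{(1)}(9)] = 1/12 × (0.0526316 − 0.111111) = -0.00487329.
After k=1: 28.7353.
k=2: B_{4}/(4)! × [f^{(3)}(19) − f^{(3)}(9)] = −1/720 × (0.000291588 − 0.00274348) = 3.40541e-06.
After k=2: 28.7353.
k=3: B_{6}/(6)! × [f^{(5)}(19) − f^{(5)}(9)] = 1/30240 × (9.69267e-06 − 0.000406442) = -1.31200e-08.

S_3 ≈ 28.7353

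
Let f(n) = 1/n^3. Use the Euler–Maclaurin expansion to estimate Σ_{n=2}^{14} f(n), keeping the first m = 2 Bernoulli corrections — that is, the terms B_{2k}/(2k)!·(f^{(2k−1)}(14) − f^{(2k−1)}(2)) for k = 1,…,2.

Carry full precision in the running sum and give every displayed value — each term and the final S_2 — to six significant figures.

S_2 ≈ 0.199448

∫_2^14 1/x^3 dx evaluates to 0.122449.
Boundary: ½(f(2) + f(14)) = ½(0.125000 + 0.000364431) = 0.0626822.
Running total after boundary: 0.185131.
k=1: B_{2}/(2)! × [f^{(1)}(14) − f^{(1)}(2)] = 1/12 × (-7.80925e-05 − (-0.187500)) = 0.0156185.
After k=1: 0.200750.
k=2: B_{4}/(4)! × [f^{(3)}(14) − f^{(3)}(2)] = −1/720 × (-7.96862e-06 − (-0.937500)) = -0.00130207.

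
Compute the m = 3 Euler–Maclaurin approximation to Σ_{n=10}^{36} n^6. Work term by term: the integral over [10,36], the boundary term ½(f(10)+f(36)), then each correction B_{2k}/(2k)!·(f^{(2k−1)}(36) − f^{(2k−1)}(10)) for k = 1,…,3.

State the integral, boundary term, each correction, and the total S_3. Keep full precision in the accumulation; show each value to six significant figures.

The integral term ∫_10^36 x^6 dx = 1.11935e+10.
½[f(10) + f(36)] = ½[1.00000e+06 + 2.17678e+09] = 1.08889e+09.
So far: 1.22823e+10.
k=1: B_{2}/(2)! × [f^{(1)}(36) − f^{(1)}(10)] = 1/12 × (3.62797e+08 − 600000) = 3.01831e+07.
After k=1: 1.23125e+10.
k=2: B_{4}/(4)! × [f^{(3)}(36) − f^{(3)}(10)] = −1/720 × (5.59872e+06 − 120000) = -7609.33.
After k=2: 1.23125e+10.
k=3: B_{6}/(6)! × [f^{(5)}(36) − f^{(5)}(10)] = 1/30240 × (25920.0 − 7200.00) = 0.619048.

S_3 ≈ 1.23125e+10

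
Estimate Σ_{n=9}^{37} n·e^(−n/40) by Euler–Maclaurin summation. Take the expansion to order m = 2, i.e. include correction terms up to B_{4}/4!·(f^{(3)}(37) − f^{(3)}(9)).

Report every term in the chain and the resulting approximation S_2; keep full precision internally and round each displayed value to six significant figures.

∫_9^37 x·e^(−x/40) dx evaluates to 343.775.
Endpoint term: (f(9) + f(37))/2 = (7.18665 + 14.6717)/2 = 10.9292.
So far: 354.704.
Correction k=1: B_{2}/2! · (f^{(1)}(37) − f^{(1)}(9)) = 1/12 · (0.0297399 − 0.618850) = -0.0490925.
Running total after k=1: 354.655.
Correction k=2: B_{4}/4! · (f^{(3)}(37) − f^{(3)}(9)) = −1/720 · (0.000514252 − 0.00138493) = 1.20927e-06.

S_2 ≈ 354.655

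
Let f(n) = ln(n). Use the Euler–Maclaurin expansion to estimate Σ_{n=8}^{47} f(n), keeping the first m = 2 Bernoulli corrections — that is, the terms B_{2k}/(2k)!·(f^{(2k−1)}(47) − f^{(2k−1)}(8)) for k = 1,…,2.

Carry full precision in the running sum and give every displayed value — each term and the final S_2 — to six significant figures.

Integral: ∫_8^47 ln(x) dx = 125.321.
Boundary: ½(f(8) + f(47)) = ½(2.07944 + 3.85015) = 2.96479.
Running total after boundary: 128.286.
Correction k=1: B_{2}/2! · (f^{(1)}(47) − f^{(1)}(8)) = 1/12 · (0.0212766 − 0.125000) = -0.00864362.
Partial sum through k=1: 128.278.
Correction k=2: B_{4}/4! · (f^{(3)}(47) − f^{(3)}(8)) = −1/720 · (1.92636e-05 − 0.00390625) = 5.39859e-06.

S_2 ≈ 128.278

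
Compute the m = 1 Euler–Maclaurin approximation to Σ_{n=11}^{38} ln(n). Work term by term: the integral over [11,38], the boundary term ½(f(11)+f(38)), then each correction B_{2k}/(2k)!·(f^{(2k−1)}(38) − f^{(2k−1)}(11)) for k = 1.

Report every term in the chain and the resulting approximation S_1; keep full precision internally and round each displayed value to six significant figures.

S_1 ≈ 87.8638

The integral term ∫_11^38 ln(x) dx = 84.8514.
Boundary: ½(f(11) + f(38)) = ½(2.39790 + 3.63759) = 3.01774.
Running total after boundary: 87.8692.
k=1: B_{2}/(2)! × [f^{(1)}(38) − f^{(1)}(11)] = 1/12 × (0.0263158 − 0.0909091) = -0.00538278.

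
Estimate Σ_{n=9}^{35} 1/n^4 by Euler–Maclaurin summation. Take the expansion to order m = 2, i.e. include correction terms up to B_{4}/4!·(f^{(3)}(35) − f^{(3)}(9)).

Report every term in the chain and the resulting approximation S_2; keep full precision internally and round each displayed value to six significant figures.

The integral term ∫_9^35 1/x^4 dx = 0.000449473.
Boundary: ½(f(9) + f(35)) = ½(0.000152416 + 6.66389e-07) = 7.65411e-05.
Integral + boundary = 0.000526014.
k=1: B_{2}/(2)! × [f^{(1)}(35) − f^{(1)}(9)] = 1/12 × (-7.61587e-08 − (-6.77404e-05)) = 5.63868e-06.
Running total after k=1: 0.000531653.
k=2: B_{4}/(4)! × [f^{(3)}(35) − f^{(3)}(9)] = −1/720 × (-1.86511e-09 − (-2.50890e-05)) = -3.48433e-08.

S_2 ≈ 0.000531618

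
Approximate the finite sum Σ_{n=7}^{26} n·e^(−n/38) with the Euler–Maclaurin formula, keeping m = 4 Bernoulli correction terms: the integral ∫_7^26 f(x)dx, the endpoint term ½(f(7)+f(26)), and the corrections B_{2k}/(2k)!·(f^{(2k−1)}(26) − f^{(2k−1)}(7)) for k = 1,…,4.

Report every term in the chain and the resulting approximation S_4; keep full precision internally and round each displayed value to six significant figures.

Integral: ∫_7^26 x·e^(−x/38) dx = 195.395.
Boundary: ½(f(7) + f(26)) = ½(5.82232 + 13.1167) = 9.46951.
Integral + boundary = 204.865.
Order-1 term: 1/12 · (0.159312 − 0.678542) = -0.0432691.
Running total after k=1: 204.821.
Order-2 term: −1/720 · (0.000809064 − 0.00162193) = 1.12898e-06.
Running total after k=2: 204.821.
Order-3 term: 1/30240 · (1.04418e-06 − 1.92102e-06) = -2.89958e-11.
Running total after k=3: 204.821.
Order-4 term: −1/1209600 · (1.05822e-09 − 1.88284e-09) = 6.81725e-16.

S_4 ≈ 204.821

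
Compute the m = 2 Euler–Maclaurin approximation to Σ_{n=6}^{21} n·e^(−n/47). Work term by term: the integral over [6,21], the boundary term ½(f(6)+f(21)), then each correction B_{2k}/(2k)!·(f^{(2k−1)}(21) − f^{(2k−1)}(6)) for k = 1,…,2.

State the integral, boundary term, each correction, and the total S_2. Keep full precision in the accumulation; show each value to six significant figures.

Integral: ∫_6^21 x·e^(−x/47) dx = 148.087.
Endpoint term: (f(6) + f(21))/2 = (5.28092 + 13.4330)/2 = 9.35696.
So far: 157.444.
Order-1 term: 1/12 · (0.353858 − 0.767793) = -0.0344946.
Running total after k=1: 157.410.
Order-2 term: −1/720 · (0.000739335 − 0.00114445) = 5.62665e-07.

S_2 ≈ 157.410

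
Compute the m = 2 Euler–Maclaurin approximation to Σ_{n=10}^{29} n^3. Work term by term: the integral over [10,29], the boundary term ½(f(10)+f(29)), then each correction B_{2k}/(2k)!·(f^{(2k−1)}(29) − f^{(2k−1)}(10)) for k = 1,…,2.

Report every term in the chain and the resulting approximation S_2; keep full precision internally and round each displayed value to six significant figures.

S_2 ≈ 187200

The integral term ∫_10^29 x^3 dx = 174320.
Endpoint term: (f(10) + f(29))/2 = (1000.00 + 24389.0)/2 = 12694.5.
Integral + boundary = 187015.
k=1: B_{2}/(2)! × [f^{(1)}(29) − f^{(1)}(10)] = 1/12 × (2523.00 − 300.000) = 185.250.
After k=1: 187200.
k=2: B_{4}/(4)! × [f^{(3)}(29) − f^{(3)}(10)] = −1/720 × (6.00000 − 6.00000) = 0.00000.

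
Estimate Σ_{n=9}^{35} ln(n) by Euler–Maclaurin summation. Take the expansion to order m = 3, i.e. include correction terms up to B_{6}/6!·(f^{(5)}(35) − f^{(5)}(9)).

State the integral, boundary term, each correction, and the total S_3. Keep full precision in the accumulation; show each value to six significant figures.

S_3 ≈ 81.5316

The integral term ∫_9^35 ln(x) dx = 78.6622.
Endpoint term: (f(9) + f(35))/2 = (2.19722 + 3.55535)/2 = 2.87629.
So far: 81.5384.
Order-1 term: 1/12 · (0.0285714 − 0.111111) = -0.00687831.
Partial sum through k=1: 81.5316.
Order-2 term: −1/720 · (4.66472e-05 − 0.00274348) = 3.74561e-06.
Partial sum through k=2: 81.5316.
Order-3 term: 1/30240 · (4.56952e-07 − 0.000406442) = -1.34254e-08.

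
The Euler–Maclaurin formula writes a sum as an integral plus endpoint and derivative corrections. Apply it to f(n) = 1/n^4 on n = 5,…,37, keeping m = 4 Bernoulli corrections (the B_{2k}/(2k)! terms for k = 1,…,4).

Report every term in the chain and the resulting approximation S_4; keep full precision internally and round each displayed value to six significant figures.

The integral term ∫_5^37 1/x^4 dx = 0.00266009.
½[f(5) + f(37)] = ½[0.00160000 + 5.33572e-07] = 0.000800267.
Integral + boundary = 0.00346035.
k=1: B_{2}/(2)! × [f^{(1)}(37) − f^{(1)}(5)] = 1/12 × (-5.76835e-08 − (-0.00128000)) = 0.000106662.
After k=1: 0.00356701.
k=2: B_{4}/(4)! × [f^{(3)}(37) − f^{(3)}(5)] = −1/720 × (-1.26406e-09 − (-0.00153600)) = -2.13333e-06.
After k=2: 0.00356488.
k=3: B_{6}/(6)! × [f^{(5)}(37) − f^{(5)}(5)] = 1/30240 × (-5.17075e-11 − (-0.00344064)) = 1.13778e-07.
After k=3: 0.00356500.
k=4: B_{8}/(8)! × [f^{(7)}(37) − f^{(7)}(5)] = −1/1209600 × (-3.39933e-12 − (-0.0123863)) = -1.02400e-08.

S_4 ≈ 0.00356498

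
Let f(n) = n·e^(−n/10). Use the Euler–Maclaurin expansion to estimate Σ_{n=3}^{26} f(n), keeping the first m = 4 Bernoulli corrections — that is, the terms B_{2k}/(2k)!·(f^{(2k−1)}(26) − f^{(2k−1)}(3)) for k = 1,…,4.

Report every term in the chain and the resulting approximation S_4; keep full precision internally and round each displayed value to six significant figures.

S_4 ≈ 71.5916

The integral term ∫_3^26 x·e^(−x/10) dx = 69.5679.
Endpoint term: (f(3) + f(26))/2 = (2.22245 + 1.93111)/2 = 2.07678.
So far: 71.6447.
Order-1 term: 1/12 · (-0.118838 − 0.518573) = -0.0531175.
Running total after k=1: 71.5915.
Order-2 term: −1/720 · (0.000297094 − 0.0200021) = 2.73681e-05.
Running total after k=2: 71.5916.
Order-3 term: 1/30240 · (1.78257e-05 − 0.000348185) = -1.09246e-08.
Running total after k=3: 71.5916.
Order-4 term: −1/1209600 · (3.26804e-07 − 4.96348e-06) = 3.83323e-12.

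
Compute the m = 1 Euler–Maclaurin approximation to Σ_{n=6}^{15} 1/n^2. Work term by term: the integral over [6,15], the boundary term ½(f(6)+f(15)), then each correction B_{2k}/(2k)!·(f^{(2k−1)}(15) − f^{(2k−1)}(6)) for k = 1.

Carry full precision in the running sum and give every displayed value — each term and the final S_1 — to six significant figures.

S_1 ≈ 0.116833

∫_6^15 1/x^2 dx evaluates to 0.100000.
Boundary: ½(f(6) + f(15)) = ½(0.0277778 + 0.00444444) = 0.0161111.
So far: 0.116111.
Order-1 term: 1/12 · (-0.000592593 − (-0.00925926)) = 0.000722222.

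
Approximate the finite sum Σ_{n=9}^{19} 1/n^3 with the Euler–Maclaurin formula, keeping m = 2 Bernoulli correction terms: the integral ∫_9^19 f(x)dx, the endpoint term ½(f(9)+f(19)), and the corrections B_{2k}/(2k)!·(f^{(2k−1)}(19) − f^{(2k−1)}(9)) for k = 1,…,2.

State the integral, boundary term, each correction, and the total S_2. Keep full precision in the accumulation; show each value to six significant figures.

∫_9^19 1/x^3 dx evaluates to 0.00478780.
Boundary: ½(f(9) + f(19)) = ½(0.00137174 + 0.000145794) = 0.000758768.
Running total after boundary: 0.00554657.
Correction k=1: B_{2}/2! · (f^{(1)}(19) − f^{(1)}(9)) = 1/12 · (-2.30201e-05 − (-0.000457247)) = 3.61856e-05.
Partial sum through k=1: 0.00558275.
Correction k=2: B_{4}/4! · (f^{(3)}(19) − f^{(3)}(9)) = −1/720 · (-1.27535e-06 − (-0.000112901)) = -1.55035e-07.

S_2 ≈ 0.00558260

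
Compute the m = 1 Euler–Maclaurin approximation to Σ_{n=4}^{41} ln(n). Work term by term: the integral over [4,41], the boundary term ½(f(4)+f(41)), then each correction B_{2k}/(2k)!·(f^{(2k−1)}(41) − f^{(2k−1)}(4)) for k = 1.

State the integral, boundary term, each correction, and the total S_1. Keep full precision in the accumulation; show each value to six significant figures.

S_1 ≈ 112.242

The integral term ∫_4^41 ln(x) dx = 109.711.
½[f(4) + f(41)] = ½[1.38629 + 3.71357] = 2.54993.
So far: 112.261.
k=1: B_{2}/(2)! × [f^{(1)}(41) − f^{(1)}(4)] = 1/12 × (0.0243902 − 0.250000) = -0.0188008.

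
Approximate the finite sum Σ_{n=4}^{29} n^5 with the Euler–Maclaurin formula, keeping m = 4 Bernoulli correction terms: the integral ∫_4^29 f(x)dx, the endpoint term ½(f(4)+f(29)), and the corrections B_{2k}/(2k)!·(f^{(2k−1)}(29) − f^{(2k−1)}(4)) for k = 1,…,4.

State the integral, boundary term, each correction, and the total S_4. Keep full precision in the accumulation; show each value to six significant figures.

S_4 ≈ 1.09687e+08

Integral: ∫_4^29 x^5 dx = 9.91365e+07.
Endpoint term: (f(4) + f(29))/2 = (1024.00 + 2.05111e+07)/2 = 1.02561e+07.
Integral + boundary = 1.09393e+08.
k=1: B_{2}/(2)! × [f^{(1)}(29) − f^{(1)}(4)] = 1/12 × (3.53640e+06 − 1280.00) = 294594.
After k=1: 1.09687e+08.
k=2: B_{4}/(4)! × [f^{(3)}(29) − f^{(3)}(4)] = −1/720 × (50460.0 − 960.000) = -68.7500.
After k=2: 1.09687e+08.
k=3: B_{6}/(6)! × [f^{(5)}(29) − f^{(5)}(4)] = 1/30240 × (120.000 − 120.000) = 0.00000.
After k=3: 1.09687e+08.
k=4: B_{8}/(8)! × [f^{(7)}(29) − f^{(7)}(4)] = −1/1209600 × (0.00000 − 0.00000) = 0.00000.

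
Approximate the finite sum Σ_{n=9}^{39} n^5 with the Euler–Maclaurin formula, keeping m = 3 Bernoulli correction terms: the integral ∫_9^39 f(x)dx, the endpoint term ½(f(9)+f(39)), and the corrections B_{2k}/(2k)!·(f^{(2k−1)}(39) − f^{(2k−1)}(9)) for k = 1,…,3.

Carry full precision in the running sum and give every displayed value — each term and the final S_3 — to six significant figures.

∫_9^39 x^5 dx evaluates to 5.86369e+08.
Boundary: ½(f(9) + f(39)) = ½(59049.0 + 9.02242e+07) = 4.51416e+07.
So far: 6.31510e+08.
Correction k=1: B_{2}/2! · (f^{(1)}(39) − f^{(1)}(9)) = 1/12 · (1.15672e+07 − 32805.0) = 961200.
After k=1: 6.32472e+08.
Correction k=2: B_{4}/4! · (f^{(3)}(39) − f^{(3)}(9)) = −1/720 · (91260.0 − 4860.00) = -120.000.
After k=2: 6.32471e+08.
Correction k=3: B_{6}/6! · (f^{(5)}(39) − f^{(5)}(9)) = 1/30240 · (120.000 − 120.000) = 0.00000.

S_3 ≈ 6.32471e+08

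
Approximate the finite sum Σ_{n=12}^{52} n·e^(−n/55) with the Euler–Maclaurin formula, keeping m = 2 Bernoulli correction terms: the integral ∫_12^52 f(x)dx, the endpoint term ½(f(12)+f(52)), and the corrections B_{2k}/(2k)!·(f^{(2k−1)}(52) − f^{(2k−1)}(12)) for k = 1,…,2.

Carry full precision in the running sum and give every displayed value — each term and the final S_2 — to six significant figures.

S_2 ≈ 691.198

The integral term ∫_12^52 x·e^(−x/55) dx = 676.324.
½[f(12) + f(52)] = ½[9.64775 + 20.2022] = 14.9250.
Integral + boundary = 691.249.
k=1: B_{2}/(2)! × [f^{(1)}(52) − f^{(1)}(12)] = 1/12 × (0.0211911 − 0.628566) = -0.0506145.
After k=1: 691.198.
k=2: B_{4}/(4)! × [f^{(3)}(52) − f^{(3)}(12)] = −1/720 × (0.000263867 − 0.000739347) = 6.60389e-07.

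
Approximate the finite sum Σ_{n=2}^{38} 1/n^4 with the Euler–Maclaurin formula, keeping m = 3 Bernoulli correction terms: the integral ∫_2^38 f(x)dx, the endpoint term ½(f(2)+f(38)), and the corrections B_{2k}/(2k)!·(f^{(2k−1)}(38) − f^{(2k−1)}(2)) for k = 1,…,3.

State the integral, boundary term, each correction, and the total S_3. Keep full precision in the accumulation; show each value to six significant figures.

∫_2^38 1/x^4 dx evaluates to 0.0416606.
Boundary: ½(f(2) + f(38)) = ½(0.0625000 + 4.79585e-07) = 0.0312502.
Integral + boundary = 0.0729108.
Correction k=1: B_{2}/2! · (f^{(1)}(38) − f^{(1)}(2)) = 1/12 · (-5.04826e-08 − (-0.125000)) = 0.0104167.
After k=1: 0.0833275.
Correction k=2: B_{4}/4! · (f^{(3)}(38) − f^{(3)}(2)) = −1/720 · (-1.04881e-09 − (-0.937500)) = -0.00130208.
After k=2: 0.0820254.
Correction k=3: B_{6}/6! · (f^{(5)}(38) − f^{(5)}(2)) = 1/30240 · (-4.06740e-11 − (-13.1250)) = 0.000434028.

S_3 ≈ 0.0824594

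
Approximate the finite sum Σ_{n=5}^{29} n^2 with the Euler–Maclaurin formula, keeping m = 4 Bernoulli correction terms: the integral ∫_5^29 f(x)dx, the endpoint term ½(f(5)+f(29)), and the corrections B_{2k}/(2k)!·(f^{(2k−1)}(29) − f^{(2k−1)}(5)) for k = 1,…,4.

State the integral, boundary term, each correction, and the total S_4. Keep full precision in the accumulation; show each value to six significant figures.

Integral: ∫_5^29 x^2 dx = 8088.00.
Boundary: ½(f(5) + f(29)) = ½(25.0000 + 841.000) = 433.000.
Running total after boundary: 8521.00.
Order-1 term: 1/12 · (58.0000 − 10.0000) = 4.00000.
Running total after k=1: 8525.00.
Order-2 term: −1/720 · (0.00000 − 0.00000) = 0.00000.
Running total after k=2: 8525.00.
Order-3 term: 1/30240 · (0.00000 − 0.00000) = 0.00000.
Running total after k=3: 8525.00.
Order-4 term: −1/1209600 · (0.00000 − 0.00000) = 0.00000.

S_4 ≈ 8525.00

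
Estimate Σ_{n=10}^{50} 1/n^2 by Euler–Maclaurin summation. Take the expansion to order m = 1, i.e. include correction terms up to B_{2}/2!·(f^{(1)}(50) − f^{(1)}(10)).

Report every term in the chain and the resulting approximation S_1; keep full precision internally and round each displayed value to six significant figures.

S_1 ≈ 0.0853653

∫_10^50 1/x^2 dx evaluates to 0.0800000.
Boundary: ½(f(10) + f(50)) = ½(0.0100000 + 0.000400000) = 0.00520000.
So far: 0.0852000.
Correction k=1: B_{2}/2! · (f^{(1)}(50) − f^{(1)}(10)) = 1/12 · (-1.60000e-05 − (-0.00200000)) = 0.000165333.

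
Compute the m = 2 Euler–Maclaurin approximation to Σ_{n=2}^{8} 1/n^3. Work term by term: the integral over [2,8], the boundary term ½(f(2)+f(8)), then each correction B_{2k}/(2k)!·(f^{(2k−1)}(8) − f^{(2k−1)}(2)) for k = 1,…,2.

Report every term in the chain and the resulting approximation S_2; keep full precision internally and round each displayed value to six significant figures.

∫_2^8 1/x^3 dx evaluates to 0.117188.
Endpoint term: (f(2) + f(8))/2 = (0.125000 + 0.00195312)/2 = 0.0634766.
Integral + boundary = 0.180664.
k=1: B_{2}/(2)! × [f^{(1)}(8) − f^{(1)}(2)] = 1/12 × (-0.000732422 − (-0.187500)) = 0.0155640.
After k=1: 0.196228.
k=2: B_{4}/(4)! × [f^{(3)}(8) − f^{(3)}(2)] = −1/720 × (-0.000228882 − (-0.937500)) = -0.00130177.

S_2 ≈ 0.194926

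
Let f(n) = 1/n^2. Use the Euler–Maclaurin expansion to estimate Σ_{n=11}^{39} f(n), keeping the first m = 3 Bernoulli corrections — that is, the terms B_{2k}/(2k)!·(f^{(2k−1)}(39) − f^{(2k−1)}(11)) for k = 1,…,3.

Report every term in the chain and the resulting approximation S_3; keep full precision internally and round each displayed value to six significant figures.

S_3 ≈ 0.0698512

Integral: ∫_11^39 1/x^2 dx = 0.0652681.
½[f(11) + f(39)] = ½[0.00826446 + 0.000657462] = 0.00446096.
Integral + boundary = 0.0697290.
Order-1 term: 1/12 · (-3.37160e-05 − (-0.00150263)) = 0.000122409.
After k=1: 0.0698514.
Order-2 term: −1/720 · (-2.66004e-07 − (-0.000149021)) = -2.06604e-07.
After k=2: 0.0698512.
Order-3 term: 1/30240 · (-5.24663e-09 − (-3.69474e-05)) = 1.22163e-09.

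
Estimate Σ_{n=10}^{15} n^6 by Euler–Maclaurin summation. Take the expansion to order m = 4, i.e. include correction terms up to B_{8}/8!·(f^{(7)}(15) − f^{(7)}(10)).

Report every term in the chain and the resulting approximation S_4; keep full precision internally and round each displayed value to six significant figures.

The integral term ∫_10^15 x^6 dx = 2.29799e+07.
Endpoint term: (f(10) + f(15))/2 = (1.00000e+06 + 1.13906e+07)/2 = 6.19531e+06.
Running total after boundary: 2.91752e+07.
k=1: B_{2}/(2)! × [f^{(1)}(15) − f^{(1)}(10)] = 1/12 × (4.55625e+06 − 600000) = 329688.
Partial sum through k=1: 2.95049e+07.
k=2: B_{4}/(4)! × [f^{(3)}(15) − f^{(3)}(10)] = −1/720 × (405000 − 120000) = -395.833.
Partial sum through k=2: 2.95045e+07.
k=3: B_{6}/(6)! × [f^{(5)}(15) − f^{(5)}(10)] = 1/30240 × (10800.0 − 7200.00) = 0.119048.
Partial sum through k=3: 2.95045e+07.
k=4: B_{8}/(8)! × [f^{(7)}(15) − f^{(7)}(10)] = −1/1209600 × (0.00000 − 0.00000) = 0.00000.

S_4 ≈ 2.95045e+07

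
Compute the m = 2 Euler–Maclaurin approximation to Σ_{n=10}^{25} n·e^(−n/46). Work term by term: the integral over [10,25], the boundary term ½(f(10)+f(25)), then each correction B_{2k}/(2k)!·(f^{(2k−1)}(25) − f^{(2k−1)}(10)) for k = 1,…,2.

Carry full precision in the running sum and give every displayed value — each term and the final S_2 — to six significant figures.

∫_10^25 x·e^(−x/46) dx evaluates to 176.041.
½[f(10) + f(25)] = ½[8.04615 + 14.5181] = 11.2821.
Running total after boundary: 187.323.
k=1: B_{2}/(2)! × [f^{(1)}(25) − f^{(1)}(10)] = 1/12 × (0.265114 − 0.629699) = -0.0303821.
Running total after k=1: 187.293.
k=2: B_{4}/(4)! × [f^{(3)}(25) − f^{(3)}(10)] = −1/720 × (0.000674179 − 0.00105809) = 5.33216e-07.

S_2 ≈ 187.293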